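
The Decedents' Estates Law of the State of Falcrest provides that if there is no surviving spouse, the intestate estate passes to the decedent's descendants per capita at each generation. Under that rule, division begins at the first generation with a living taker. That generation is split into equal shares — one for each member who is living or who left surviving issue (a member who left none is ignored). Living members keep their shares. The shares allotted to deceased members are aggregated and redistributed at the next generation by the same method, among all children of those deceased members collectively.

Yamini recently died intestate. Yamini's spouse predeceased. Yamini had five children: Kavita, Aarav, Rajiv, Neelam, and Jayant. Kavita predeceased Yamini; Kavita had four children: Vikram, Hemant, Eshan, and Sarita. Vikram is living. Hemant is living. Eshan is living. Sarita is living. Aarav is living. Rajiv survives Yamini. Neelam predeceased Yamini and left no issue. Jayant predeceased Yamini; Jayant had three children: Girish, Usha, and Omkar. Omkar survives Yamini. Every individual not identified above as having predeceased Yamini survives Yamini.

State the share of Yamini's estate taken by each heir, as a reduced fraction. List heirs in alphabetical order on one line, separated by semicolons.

There is no surviving spouse, so the entire estate passes to Yamini's descendants per capita at each generation.
At generation 1 (Kavita, Aarav, Rajiv, Jayant) there are 4 shares of (1)/4 = 1/4 each.
Living: Aarav and Rajiv — each takes 1/4.
Deceased: Kavita and Jayant. Their combined 1/2 is pooled and carried to generation 2.
At generation 2 (Vikram, Hemant, Eshan, Sarita, Girish, Usha, Omkar) there are 7 shares of (1/2)/7 = 1/14 each.
Living: Vikram, Hemant, Eshan, Sarita, Girish, Usha, and Omkar — each takes 1/14.

Aarav 1/4; Eshan 1/14; Girish 1/14; Hemant 1/14; Omkar 1/14; Rajiv 1/4; Sarita 1/14; Usha 1/14; Vikram 1/14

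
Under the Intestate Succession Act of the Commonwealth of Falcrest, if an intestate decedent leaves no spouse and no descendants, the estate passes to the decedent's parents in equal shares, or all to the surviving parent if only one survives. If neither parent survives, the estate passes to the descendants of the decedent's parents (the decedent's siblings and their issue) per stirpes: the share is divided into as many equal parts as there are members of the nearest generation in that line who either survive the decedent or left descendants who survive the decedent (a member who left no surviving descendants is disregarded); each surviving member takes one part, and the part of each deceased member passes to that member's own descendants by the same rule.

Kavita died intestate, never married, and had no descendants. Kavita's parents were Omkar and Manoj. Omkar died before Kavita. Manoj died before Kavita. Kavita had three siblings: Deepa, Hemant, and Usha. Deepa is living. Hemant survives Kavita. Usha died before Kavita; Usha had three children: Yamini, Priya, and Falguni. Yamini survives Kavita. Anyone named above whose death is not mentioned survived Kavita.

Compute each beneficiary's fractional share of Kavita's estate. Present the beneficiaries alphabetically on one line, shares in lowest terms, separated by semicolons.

Neither parent survives and there are no descendants, so the estate passes to Kavita's siblings and their issue per stirpes.
The estate is divided into 3 equal shares of 1/3 among Deepa, Hemant, Usha.
Deepa is living and takes 1/3.
Hemant is living and takes 1/3.
Usha predeceased; the 1/3 allotted to Usha's branch passes to Usha's issue by representation.
The 1/3 is divided into 3 equal shares of 1/9 among Yamini, Priya, Falguni.
Yamini is living and takes 1/9.
Priya is living and takes 1/9.
Falguni is living and takes 1/9.

Deepa 1/3; Falguni 1/9; Hemant 1/3; Priya 1/9; Yamini 1/9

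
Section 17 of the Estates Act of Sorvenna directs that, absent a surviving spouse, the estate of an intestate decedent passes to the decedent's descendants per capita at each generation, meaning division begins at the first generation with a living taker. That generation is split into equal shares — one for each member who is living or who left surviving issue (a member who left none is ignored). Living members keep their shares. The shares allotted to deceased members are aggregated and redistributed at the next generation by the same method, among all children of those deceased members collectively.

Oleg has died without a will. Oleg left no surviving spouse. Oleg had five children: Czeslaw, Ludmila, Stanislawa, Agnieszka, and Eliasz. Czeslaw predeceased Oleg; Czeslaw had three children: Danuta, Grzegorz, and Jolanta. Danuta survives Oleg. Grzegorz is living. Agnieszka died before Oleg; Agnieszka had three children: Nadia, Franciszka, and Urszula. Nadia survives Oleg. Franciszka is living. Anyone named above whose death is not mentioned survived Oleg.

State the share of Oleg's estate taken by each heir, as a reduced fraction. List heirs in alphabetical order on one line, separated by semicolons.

There is no surviving spouse, so the entire estate passes to Oleg's descendants per capita at each generation.
At generation 1 (Czeslaw, Ludmila, Stanislawa, Agnieszka, Eliasz) there are 5 shares of (1)/5 = 1/5 each.
Living: Ludmila, Stanislawa, and Eliasz — each takes 1/5.
Deceased: Czeslaw and Agnieszka. Their combined 2/5 is pooled and carried to generation 2.
At generation 2 (Danuta, Grzegorz, Jolanta, Nadia, Franciszka, Urszula) there are 6 shares of (2/5)/6 = 1/15 each.
Living: Danuta, Grzegorz, Jolanta, Nadia, Franciszka, and Urszula — each takes 1/15.

Danuta 1/15; Eliasz 1/5; Franciszka 1/15; Grzegorz 1/15; Jolanta 1/15; Ludmila 1/5; Nadia 1/15; Stanislawa 1/5; Urszula 1/15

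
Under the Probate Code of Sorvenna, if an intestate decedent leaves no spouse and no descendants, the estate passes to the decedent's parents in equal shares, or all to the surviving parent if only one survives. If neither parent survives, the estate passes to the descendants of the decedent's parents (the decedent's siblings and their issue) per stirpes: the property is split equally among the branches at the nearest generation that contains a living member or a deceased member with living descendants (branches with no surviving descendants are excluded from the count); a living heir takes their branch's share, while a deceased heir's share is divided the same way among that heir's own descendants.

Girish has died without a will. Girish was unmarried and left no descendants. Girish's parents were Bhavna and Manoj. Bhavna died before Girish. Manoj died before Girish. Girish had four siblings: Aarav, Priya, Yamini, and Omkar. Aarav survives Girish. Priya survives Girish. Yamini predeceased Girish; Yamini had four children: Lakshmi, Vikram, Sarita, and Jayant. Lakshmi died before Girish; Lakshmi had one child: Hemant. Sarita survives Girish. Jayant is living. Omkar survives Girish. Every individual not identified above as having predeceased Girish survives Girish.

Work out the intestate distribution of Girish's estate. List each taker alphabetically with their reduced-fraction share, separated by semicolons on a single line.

Neither parent survives and there are no descendants, so the estate passes to Girish's siblings and their issue per stirpes.
The estate is divided into 4 equal shares of 1/4 among Aarav, Priya, Yamini, Omkar.
Aarav is living and takes 1/4.
Priya is living and takes 1/4.
Yamini predeceased; the 1/4 allotted to Yamini's branch passes to Yamini's issue by representation.
The 1/4 is divided into 4 equal shares of 1/16 among Lakshmi, Vikram, Sarita, Jayant.
Lakshmi predeceased; the 1/16 allotted to Lakshmi's branch passes to Lakshmi's issue by representation.
Hemant is the sole taker at this level and receives the full 1/16.
Vikram is living and takes 1/16.
Sarita is living and takes 1/16.
Jayant is living and takes 1/16.
Omkar is living and takes 1/4.

Aarav 1/4; Hemant 1/16; Jayant 1/16; Omkar 1/4; Priya 1/4; Sarita 1/16; Vikram 1/16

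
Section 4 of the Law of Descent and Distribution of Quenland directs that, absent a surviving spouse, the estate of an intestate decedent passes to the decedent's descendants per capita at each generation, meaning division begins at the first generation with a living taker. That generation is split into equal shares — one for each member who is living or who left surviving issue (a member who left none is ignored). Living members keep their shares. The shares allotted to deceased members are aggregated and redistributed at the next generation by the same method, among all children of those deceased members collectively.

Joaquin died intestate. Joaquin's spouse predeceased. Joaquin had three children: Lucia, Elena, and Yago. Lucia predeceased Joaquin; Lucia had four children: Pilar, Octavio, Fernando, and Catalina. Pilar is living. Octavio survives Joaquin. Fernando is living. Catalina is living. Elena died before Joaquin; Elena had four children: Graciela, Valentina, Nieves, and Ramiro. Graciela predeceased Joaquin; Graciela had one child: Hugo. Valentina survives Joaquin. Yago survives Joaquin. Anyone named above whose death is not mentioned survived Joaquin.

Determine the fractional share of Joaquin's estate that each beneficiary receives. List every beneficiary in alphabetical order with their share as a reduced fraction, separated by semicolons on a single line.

Catalina 1/12; Fernando 1/12; Hugo 1/12; Nieves 1/12; Octavio 1/12; Pilar 1/12; Ramiro 1/12; Valentina 1/12; Yago 1/3

There is no surviving spouse, so the entire estate passes to Joaquin's descendants per capita at each generation.
At generation 1 (Lucia, Elena, Yago) there are 3 shares of (1)/3 = 1/3 each.
Living: Yago — each takes 1/3.
Deceased: Lucia and Elena. Their combined 2/3 is pooled and carried to generation 2.
At generation 2 (Pilar, Octavio, Fernando, Catalina, Graciela, Valentina, Nieves, Ramiro) there are 8 shares of (2/3)/8 = 1/12 each.
Living: Pilar, Octavio, Fernando, Catalina, Valentina, Nieves, and Ramiro — each takes 1/12.
Deceased: Graciela. That 1/12 share is carried to generation 3.
At generation 3 (Hugo) there are 1 shares of (1/12)/1 = 1/12 each.
Living: Hugo — each takes 1/12.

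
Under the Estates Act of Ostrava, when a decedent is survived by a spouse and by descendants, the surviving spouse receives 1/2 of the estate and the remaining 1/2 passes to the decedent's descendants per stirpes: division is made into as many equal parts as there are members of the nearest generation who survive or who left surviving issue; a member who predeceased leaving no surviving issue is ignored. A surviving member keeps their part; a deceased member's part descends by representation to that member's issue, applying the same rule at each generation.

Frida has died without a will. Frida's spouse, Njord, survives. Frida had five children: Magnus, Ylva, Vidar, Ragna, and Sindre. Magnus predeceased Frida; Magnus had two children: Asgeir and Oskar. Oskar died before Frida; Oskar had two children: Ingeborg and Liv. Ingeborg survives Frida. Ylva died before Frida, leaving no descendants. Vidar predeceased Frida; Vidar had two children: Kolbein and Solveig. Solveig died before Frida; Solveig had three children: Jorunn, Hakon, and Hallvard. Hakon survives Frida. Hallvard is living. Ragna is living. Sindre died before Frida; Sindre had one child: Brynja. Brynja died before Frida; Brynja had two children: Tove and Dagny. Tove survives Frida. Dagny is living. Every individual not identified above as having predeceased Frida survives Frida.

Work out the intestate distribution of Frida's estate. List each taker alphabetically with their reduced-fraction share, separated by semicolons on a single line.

Njord, as surviving spouse, takes 1/2.
The remaining 1/2 passes to Frida's descendants per stirpes.
Ylva left no surviving issue, so that branch lapses and is disregarded.
The 1/2 is divided into 4 equal shares of 1/8 among Magnus, Vidar, Ragna, Sindre.
Magnus predeceased; the 1/8 allotted to Magnus's branch passes to Magnus's issue by representation.
The 1/8 is divided into 2 equal shares of 1/16 among Asgeir, Oskar.
Asgeir is living and takes 1/16.
Oskar predeceased; the 1/16 allotted to Oskar's branch passes to Oskar's issue by representation.
The 1/16 is divided into 2 equal shares of 1/32 among Ingeborg, Liv.
Ingeborg is living and takes 1/32.
Liv is living and takes 1/32.
Vidar predeceased; the 1/8 allotted to Vidar's branch passes to Vidar's issue by representation.
The 1/8 is divided into 2 equal shares of 1/16 among Kolbein, Solveig.
Kolbein is living and takes 1/16.
Solveig predeceased; the 1/16 allotted to Solveig's branch passes to Solveig's issue by representation.
The 1/16 is divided into 3 equal shares of 1/48 among Jorunn, Hakon, Hallvard.
Jorunn is living and takes 1/48.
Hakon is living and takes 1/48.
Hallvard is living and takes 1/48.
Ragna is living and takes 1/8.
Sindre predeceased; the 1/8 allotted to Sindre's branch passes to Sindre's issue by representation.
Brynja's line is the sole branch at this level, so the full 1/8 passes to Brynja's issue by representation.
The 1/8 is divided into 2 equal shares of 1/16 among Tove, Dagny.
Tove is living and takes 1/16.
Dagny is living and takes 1/16.

Asgeir 1/16; Dagny 1/16; Hakon 1/48; Hallvard 1/48; Ingeborg 1/32; Jorunn 1/48; Kolbein 1/16; Liv 1/32; Njord 1/2; Ragna 1/8; Tove 1/16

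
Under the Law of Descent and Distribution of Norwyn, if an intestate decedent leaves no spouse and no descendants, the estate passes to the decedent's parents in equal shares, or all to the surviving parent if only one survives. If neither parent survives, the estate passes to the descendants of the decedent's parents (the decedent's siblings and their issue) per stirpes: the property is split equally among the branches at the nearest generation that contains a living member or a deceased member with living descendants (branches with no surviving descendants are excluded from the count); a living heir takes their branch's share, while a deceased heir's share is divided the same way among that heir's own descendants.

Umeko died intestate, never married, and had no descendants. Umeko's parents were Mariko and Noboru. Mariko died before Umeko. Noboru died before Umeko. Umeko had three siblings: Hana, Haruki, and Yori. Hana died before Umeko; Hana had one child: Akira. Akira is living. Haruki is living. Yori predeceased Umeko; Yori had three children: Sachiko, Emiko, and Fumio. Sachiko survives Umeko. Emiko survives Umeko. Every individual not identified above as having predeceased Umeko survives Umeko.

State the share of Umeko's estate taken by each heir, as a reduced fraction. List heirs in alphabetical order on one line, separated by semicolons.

Neither parent survives and there are no descendants, so the estate passes to Umeko's siblings and their issue per stirpes.
The estate is divided into 3 equal shares of 1/3 among Hana, Haruki, Yori.
Hana predeceased; the 1/3 allotted to Hana's branch passes to Hana's issue by representation.
Akira is the sole taker at this level and receives the full 1/3.
Haruki is living and takes 1/3.
Yori predeceased; the 1/3 allotted to Yori's branch passes to Yori's issue by representation.
The 1/3 is divided into 3 equal shares of 1/9 among Sachiko, Emiko, Fumio.
Sachiko is living and takes 1/9.
Emiko is living and takes 1/9.
Fumio is living and takes 1/9.

Akira 1/3; Emiko 1/9; Fumio 1/9; Haruki 1/3; Sachiko 1/9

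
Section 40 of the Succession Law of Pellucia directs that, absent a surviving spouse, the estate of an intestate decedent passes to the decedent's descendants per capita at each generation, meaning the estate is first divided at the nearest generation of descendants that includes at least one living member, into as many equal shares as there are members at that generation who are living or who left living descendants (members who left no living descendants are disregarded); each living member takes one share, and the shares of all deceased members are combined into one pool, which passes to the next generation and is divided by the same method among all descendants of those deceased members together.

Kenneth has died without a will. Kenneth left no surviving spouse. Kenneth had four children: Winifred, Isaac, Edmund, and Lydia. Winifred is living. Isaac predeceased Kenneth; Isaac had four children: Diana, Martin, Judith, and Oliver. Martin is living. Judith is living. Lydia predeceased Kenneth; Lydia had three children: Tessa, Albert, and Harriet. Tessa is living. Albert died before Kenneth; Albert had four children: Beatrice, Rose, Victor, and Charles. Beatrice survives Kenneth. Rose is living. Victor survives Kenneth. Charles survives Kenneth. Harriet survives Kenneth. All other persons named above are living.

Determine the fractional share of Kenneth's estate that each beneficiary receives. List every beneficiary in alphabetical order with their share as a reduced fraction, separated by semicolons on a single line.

Beatrice 1/56; Charles 1/56; Diana 1/14; Edmund 1/4; Harriet 1/14; Judith 1/14; Martin 1/14; Oliver 1/14; Rose 1/56; Tessa 1/14; Victor 1/56; Winifred 1/4

There is no surviving spouse, so the entire estate passes to Kenneth's descendants per capita at each generation.
At generation 1 (Winifred, Isaac, Edmund, Lydia) there are 4 shares of (1)/4 = 1/4 each.
Living: Winifred and Edmund — each takes 1/4.
Deceased: Isaac and Lydia. Their combined 1/2 is pooled and carried to generation 2.
At generation 2 (Diana, Martin, Judith, Oliver, Tessa, Albert, Harriet) there are 7 shares of (1/2)/7 = 1/14 each.
Living: Diana, Martin, Judith, Oliver, Tessa, and Harriet — each takes 1/14.
Deceased: Albert. That 1/14 share is carried to generation 3.
At generation 3 (Beatrice, Rose, Victor, Charles) there are 4 shares of (1/14)/4 = 1/56 each.
Living: Beatrice, Rose, Victor, and Charles — each takes 1/56.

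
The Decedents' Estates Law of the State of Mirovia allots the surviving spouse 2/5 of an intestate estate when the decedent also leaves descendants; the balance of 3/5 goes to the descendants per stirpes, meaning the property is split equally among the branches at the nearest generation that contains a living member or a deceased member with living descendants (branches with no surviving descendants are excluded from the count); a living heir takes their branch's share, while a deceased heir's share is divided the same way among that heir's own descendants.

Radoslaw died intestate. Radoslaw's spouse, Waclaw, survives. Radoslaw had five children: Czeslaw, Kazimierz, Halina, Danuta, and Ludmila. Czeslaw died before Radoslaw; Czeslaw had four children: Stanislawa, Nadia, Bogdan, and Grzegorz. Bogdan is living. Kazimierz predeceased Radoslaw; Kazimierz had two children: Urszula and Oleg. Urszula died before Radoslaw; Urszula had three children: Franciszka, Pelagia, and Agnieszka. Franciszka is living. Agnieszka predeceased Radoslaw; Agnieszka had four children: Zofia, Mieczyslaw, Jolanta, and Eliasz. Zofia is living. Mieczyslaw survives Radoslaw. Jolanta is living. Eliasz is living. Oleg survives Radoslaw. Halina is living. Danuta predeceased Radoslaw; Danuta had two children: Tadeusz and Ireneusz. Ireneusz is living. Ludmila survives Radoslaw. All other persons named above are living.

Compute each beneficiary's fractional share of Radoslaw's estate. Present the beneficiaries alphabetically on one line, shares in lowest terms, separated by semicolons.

Waclaw, as surviving spouse, takes 2/5.
The remaining 3/5 passes to Radoslaw's descendants per stirpes.
The 3/5 is divided into 5 equal shares of 3/25 among Czeslaw, Kazimierz, Halina, Danuta, Ludmila.
Czeslaw predeceased; the 3/25 allotted to Czeslaw's branch passes to Czeslaw's issue by representation.
The 3/25 is divided into 4 equal shares of 3/100 among Stanislawa, Nadia, Bogdan, Grzegorz.
Stanislawa is living and takes 3/100.
Nadia is living and takes 3/100.
Bogdan is living and takes 3/100.
Grzegorz is living and takes 3/100.
Kazimierz predeceased; the 3/25 allotted to Kazimierz's branch passes to Kazimierz's issue by representation.
The 3/25 is divided into 2 equal shares of 3/50 among Urszula, Oleg.
Urszula predeceased; the 3/50 allotted to Urszula's branch passes to Urszula's issue by representation.
The 3/50 is divided into 3 equal shares of 1/50 among Franciszka, Pelagia, Agnieszka.
Franciszka is living and takes 1/50.
Pelagia is living and takes 1/50.
Agnieszka predeceased; the 1/50 allotted to Agnieszka's branch passes to Agnieszka's issue by representation.
The 1/50 is divided into 4 equal shares of 1/200 among Zofia, Mieczyslaw, Jolanta, Eliasz.
Zofia is living and takes 1/200.
Mieczyslaw is living and takes 1/200.
Jolanta is living and takes 1/200.
Eliasz is living and takes 1/200.
Oleg is living and takes 3/50.
Halina is living and takes 3/25.
Danuta predeceased; the 3/25 allotted to Danuta's branch passes to Danuta's issue by representation.
The 3/25 is divided into 2 equal shares of 3/50 among Tadeusz, Ireneusz.
Tadeusz is living and takes 3/50.
Ireneusz is living and takes 3/50.
Ludmila is living and takes 3/25.

Bogdan 3/100; Eliasz 1/200; Franciszka 1/50; Grzegorz 3/100; Halina 3/25; Ireneusz 3/50; Jolanta 1/200; Ludmila 3/25; Mieczyslaw 1/200; Nadia 3/100; Oleg 3/50; Pelagia 1/50; Stanislawa 3/100; Tadeusz 3/50; Waclaw 2/5; Zofia 1/200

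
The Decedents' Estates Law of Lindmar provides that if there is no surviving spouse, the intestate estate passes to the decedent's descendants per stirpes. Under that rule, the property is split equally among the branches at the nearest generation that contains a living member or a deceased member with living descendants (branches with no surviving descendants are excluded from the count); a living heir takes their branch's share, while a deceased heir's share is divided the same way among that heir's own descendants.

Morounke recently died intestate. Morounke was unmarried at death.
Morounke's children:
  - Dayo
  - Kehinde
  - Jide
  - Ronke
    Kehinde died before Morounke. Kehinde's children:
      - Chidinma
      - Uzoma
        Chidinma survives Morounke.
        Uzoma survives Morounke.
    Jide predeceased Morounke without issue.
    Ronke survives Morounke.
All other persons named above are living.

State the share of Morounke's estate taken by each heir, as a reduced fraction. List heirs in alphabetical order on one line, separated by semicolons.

There is no surviving spouse, so the entire estate passes to Morounke's descendants per stirpes.
Jide left no surviving issue, so that branch lapses and is disregarded.
The estate is divided into 3 equal shares of 1/3 among Dayo, Kehinde, Ronke.
Dayo is living and takes 1/3.
Kehinde predeceased; the 1/3 allotted to Kehinde's branch passes to Kehinde's issue by representation.
The 1/3 is divided into 2 equal shares of 1/6 among Chidinma, Uzoma.
Chidinma is living and takes 1/6.
Uzoma is living and takes 1/6.
Ronke is living and takes 1/3.

Chidinma 1/6; Dayo 1/3; Ronke 1/3; Uzoma 1/6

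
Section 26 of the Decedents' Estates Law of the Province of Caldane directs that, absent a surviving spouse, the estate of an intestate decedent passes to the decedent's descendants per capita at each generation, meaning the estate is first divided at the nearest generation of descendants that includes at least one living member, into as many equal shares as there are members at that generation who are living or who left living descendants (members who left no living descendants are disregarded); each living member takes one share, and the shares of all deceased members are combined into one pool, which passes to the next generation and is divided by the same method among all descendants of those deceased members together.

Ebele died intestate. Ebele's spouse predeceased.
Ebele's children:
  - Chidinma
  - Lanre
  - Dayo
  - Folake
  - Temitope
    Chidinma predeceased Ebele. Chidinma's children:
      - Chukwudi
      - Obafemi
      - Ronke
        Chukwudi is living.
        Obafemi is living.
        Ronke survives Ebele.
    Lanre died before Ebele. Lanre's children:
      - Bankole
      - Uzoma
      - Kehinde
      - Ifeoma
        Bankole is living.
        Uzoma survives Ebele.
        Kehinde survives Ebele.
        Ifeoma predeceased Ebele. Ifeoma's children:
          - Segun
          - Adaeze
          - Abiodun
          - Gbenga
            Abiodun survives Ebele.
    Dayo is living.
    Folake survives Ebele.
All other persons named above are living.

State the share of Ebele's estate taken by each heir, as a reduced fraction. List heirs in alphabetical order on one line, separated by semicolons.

Abiodun 1/70; Adaeze 1/70; Bankole 2/35; Chukwudi 2/35; Dayo 1/5; Folake 1/5; Gbenga 1/70; Kehinde 2/35; Obafemi 2/35; Ronke 2/35; Segun 1/70; Temitope 1/5; Uzoma 2/35

There is no surviving spouse, so the entire estate passes to Ebele's descendants per capita at each generation.
At generation 1 (Chidinma, Lanre, Dayo, Folake, Temitope) there are 5 shares of (1)/5 = 1/5 each.
Living: Dayo, Folake, and Temitope — each takes 1/5.
Deceased: Chidinma and Lanre. Their combined 2/5 is pooled and carried to generation 2.
At generation 2 (Chukwudi, Obafemi, Ronke, Bankole, Uzoma, Kehinde, Ifeoma) there are 7 shares of (2/5)/7 = 2/35 each.
Living: Chukwudi, Obafemi, Ronke, Bankole, Uzoma, and Kehinde — each takes 2/35.
Deceased: Ifeoma. That 2/35 share is carried to generation 3.
At generation 3 (Segun, Adaeze, Abiodun, Gbenga) there are 4 shares of (2/35)/4 = 1/70 each.
Living: Segun, Adaeze, Abiodun, and Gbenga — each takes 1/70.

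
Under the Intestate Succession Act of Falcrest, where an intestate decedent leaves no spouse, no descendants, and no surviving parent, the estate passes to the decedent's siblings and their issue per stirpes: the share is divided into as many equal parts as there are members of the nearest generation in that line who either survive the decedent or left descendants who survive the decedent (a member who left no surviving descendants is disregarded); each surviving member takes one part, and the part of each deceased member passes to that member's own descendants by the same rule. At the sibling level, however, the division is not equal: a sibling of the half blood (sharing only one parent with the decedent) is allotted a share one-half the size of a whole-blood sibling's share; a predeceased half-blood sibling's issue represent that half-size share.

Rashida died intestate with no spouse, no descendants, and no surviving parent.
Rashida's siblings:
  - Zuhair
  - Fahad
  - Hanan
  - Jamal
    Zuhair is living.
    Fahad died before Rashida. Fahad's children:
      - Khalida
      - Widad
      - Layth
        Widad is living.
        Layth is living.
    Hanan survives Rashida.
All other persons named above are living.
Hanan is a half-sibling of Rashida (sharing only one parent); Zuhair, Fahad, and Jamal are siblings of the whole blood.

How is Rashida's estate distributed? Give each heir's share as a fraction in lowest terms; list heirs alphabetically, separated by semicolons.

Hanan 1/7; Jamal 2/7; Khalida 2/21; Layth 2/21; Widad 2/21; Zuhair 2/7

No spouse, descendants, or parent survives, so the estate passes to Rashida's siblings per stirpes.
Half-blood siblings count for one-half the weight of whole-blood siblings at the initial division.
Dividing 1 in proportion to weights (total weight 7/2): Zuhair (weight 1) → 2/7; Fahad (weight 1) → 2/7; Hanan (weight 1/2) → 1/7; Jamal (weight 1) → 2/7.
Zuhair is living and takes 2/7.
Fahad predeceased; the 2/7 allotted to Fahad's branch passes to Fahad's issue by representation.
The 2/7 is divided into 3 equal shares of 2/21 among Khalida, Widad, Layth.
Khalida is living and takes 2/21.
Widad is living and takes 2/21.
Layth is living and takes 2/21.
Hanan is living and takes 1/7.
Jamal is living and takes 2/7.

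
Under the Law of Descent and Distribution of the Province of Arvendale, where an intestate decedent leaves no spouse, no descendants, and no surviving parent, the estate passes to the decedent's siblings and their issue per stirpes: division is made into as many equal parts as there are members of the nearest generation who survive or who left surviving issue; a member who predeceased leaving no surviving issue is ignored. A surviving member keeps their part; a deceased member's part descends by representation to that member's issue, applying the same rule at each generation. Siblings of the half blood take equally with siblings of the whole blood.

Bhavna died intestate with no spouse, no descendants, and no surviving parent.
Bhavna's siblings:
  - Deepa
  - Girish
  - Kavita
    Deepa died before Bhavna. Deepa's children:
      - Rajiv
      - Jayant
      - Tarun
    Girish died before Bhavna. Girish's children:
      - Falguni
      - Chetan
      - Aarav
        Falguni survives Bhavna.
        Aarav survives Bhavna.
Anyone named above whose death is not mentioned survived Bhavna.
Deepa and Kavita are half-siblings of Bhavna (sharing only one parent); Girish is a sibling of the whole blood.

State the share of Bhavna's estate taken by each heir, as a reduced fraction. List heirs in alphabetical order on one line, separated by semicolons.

No spouse, descendants, or parent survives, so the estate passes to Bhavna's siblings per stirpes.
Half-blood and whole-blood siblings take equally under the stated rule.
The estate is divided into 3 equal shares of 1/3 among Deepa, Girish, Kavita.
Deepa predeceased; the 1/3 allotted to Deepa's branch passes to Deepa's issue by representation.
The 1/3 is divided into 3 equal shares of 1/9 among Rajiv, Jayant, Tarun.
Rajiv is living and takes 1/9.
Jayant is living and takes 1/9.
Tarun is living and takes 1/9.
Girish predeceased; the 1/3 allotted to Girish's branch passes to Girish's issue by representation.
The 1/3 is divided into 3 equal shares of 1/9 among Falguni, Chetan, Aarav.
Falguni is living and takes 1/9.
Chetan is living and takes 1/9.
Aarav is living and takes 1/9.
Kavita is living and takes 1/3.

Aarav 1/9; Chetan 1/9; Falguni 1/9; Jayant 1/9; Kavita 1/3; Rajiv 1/9; Tarun 1/9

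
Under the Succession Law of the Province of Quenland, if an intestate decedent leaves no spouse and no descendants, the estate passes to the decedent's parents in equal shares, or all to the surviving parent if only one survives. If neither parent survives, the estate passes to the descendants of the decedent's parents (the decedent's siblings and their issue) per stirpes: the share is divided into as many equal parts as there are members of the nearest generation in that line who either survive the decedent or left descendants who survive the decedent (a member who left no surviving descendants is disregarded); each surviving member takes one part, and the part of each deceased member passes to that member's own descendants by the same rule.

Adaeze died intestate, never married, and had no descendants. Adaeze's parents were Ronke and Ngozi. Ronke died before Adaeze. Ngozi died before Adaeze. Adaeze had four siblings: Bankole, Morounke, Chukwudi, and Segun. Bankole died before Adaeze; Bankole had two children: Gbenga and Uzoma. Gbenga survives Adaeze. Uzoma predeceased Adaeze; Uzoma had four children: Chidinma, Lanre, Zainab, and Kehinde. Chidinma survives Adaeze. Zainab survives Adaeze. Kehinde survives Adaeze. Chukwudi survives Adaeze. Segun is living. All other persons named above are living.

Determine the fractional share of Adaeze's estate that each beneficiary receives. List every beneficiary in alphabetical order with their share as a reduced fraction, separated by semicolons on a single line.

Neither parent survives and there are no descendants, so the estate passes to Adaeze's siblings and their issue per stirpes.
The estate is divided into 4 equal shares of 1/4 among Bankole, Morounke, Chukwudi, Segun.
Bankole predeceased; the 1/4 allotted to Bankole's branch passes to Bankole's issue by representation.
The 1/4 is divided into 2 equal shares of 1/8 among Gbenga, Uzoma.
Gbenga is living and takes 1/8.
Uzoma predeceased; the 1/8 allotted to Uzoma's branch passes to Uzoma's issue by representation.
The 1/8 is divided into 4 equal shares of 1/32 among Chidinma, Lanre, Zainab, Kehinde.
Chidinma is living and takes 1/32.
Lanre is living and takes 1/32.
Zainab is living and takes 1/32.
Kehinde is living and takes 1/32.
Morounke is living and takes 1/4.
Chukwudi is living and takes 1/4.
Segun is living and takes 1/4.

Chidinma 1/32; Chukwudi 1/4; Gbenga 1/8; Kehinde 1/32; Lanre 1/32; Morounke 1/4; Segun 1/4; Zainab 1/32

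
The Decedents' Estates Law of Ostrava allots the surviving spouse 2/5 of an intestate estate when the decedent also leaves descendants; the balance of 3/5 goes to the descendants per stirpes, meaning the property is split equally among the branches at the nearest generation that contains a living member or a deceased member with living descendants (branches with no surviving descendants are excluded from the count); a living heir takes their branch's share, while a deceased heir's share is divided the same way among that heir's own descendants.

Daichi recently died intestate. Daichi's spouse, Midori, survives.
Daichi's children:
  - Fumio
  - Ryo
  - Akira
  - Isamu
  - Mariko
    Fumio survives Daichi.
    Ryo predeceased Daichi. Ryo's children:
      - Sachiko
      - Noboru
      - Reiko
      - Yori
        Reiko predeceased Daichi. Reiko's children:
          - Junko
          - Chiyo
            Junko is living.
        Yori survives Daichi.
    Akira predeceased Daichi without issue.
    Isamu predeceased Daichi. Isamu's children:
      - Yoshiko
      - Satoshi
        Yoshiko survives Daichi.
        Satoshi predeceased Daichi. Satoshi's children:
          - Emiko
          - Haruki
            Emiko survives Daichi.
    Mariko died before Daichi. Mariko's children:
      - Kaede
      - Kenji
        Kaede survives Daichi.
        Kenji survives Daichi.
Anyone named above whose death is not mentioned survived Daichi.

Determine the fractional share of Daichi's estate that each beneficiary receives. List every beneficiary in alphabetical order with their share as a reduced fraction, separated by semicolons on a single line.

Midori, as surviving spouse, takes 2/5.
The remaining 3/5 passes to Daichi's descendants per stirpes.
Akira left no surviving issue, so that branch lapses and is disregarded.
The 3/5 is divided into 4 equal shares of 3/20 among Fumio, Ryo, Isamu, Mariko.
Fumio is living and takes 3/20.
Ryo predeceased; the 3/20 allotted to Ryo's branch passes to Ryo's issue by representation.
The 3/20 is divided into 4 equal shares of 3/80 among Sachiko, Noboru, Reiko, Yori.
Sachiko is living and takes 3/80.
Noboru is living and takes 3/80.
Reiko predeceased; the 3/80 allotted to Reiko's branch passes to Reiko's issue by representation.
The 3/80 is divided into 2 equal shares of 3/160 among Junko, Chiyo.
Junko is living and takes 3/160.
Chiyo is living and takes 3/160.
Yori is living and takes 3/80.
Isamu predeceased; the 3/20 allotted to Isamu's branch passes to Isamu's issue by representation.
The 3/20 is divided into 2 equal shares of 3/40 among Yoshiko, Satoshi.
Yoshiko is living and takes 3/40.
Satoshi predeceased; the 3/40 allotted to Satoshi's branch passes to Satoshi's issue by representation.
The 3/40 is divided into 2 equal shares of 3/80 among Emiko, Haruki.
Emiko is living and takes 3/80.
Haruki is living and takes 3/80.
Mariko predeceased; the 3/20 allotted to Mariko's branch passes to Mariko's issue by representation.
The 3/20 is divided into 2 equal shares of 3/40 among Kaede, Kenji.
Kaede is living and takes 3/40.
Kenji is living and takes 3/40.

Chiyo 3/160; Emiko 3/80; Fumio 3/20; Haruki 3/80; Junko 3/160; Kaede 3/40; Kenji 3/40; Midori 2/5; Noboru 3/80; Sachiko 3/80; Yori 3/80; Yoshiko 3/40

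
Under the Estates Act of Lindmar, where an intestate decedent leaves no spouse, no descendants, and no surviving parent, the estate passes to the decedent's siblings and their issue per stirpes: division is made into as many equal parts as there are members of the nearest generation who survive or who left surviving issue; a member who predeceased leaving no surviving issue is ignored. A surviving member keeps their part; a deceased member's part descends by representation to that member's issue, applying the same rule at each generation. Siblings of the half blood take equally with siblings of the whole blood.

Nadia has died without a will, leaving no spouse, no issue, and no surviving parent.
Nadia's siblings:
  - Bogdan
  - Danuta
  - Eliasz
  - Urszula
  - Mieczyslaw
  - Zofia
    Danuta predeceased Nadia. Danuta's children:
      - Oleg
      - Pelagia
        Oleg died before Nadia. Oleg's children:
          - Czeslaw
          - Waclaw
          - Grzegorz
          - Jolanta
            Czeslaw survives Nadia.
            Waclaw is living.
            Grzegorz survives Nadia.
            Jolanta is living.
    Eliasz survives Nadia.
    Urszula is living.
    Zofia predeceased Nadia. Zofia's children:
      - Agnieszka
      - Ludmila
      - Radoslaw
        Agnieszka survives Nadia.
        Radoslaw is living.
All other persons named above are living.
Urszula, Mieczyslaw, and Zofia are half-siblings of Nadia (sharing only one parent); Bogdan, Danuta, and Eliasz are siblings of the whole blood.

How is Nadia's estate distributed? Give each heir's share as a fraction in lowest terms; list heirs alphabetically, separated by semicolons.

Agnieszka 1/18; Bogdan 1/6; Czeslaw 1/48; Eliasz 1/6; Grzegorz 1/48; Jolanta 1/48; Ludmila 1/18; Mieczyslaw 1/6; Pelagia 1/12; Radoslaw 1/18; Urszula 1/6; Waclaw 1/48

No spouse, descendants, or parent survives, so the estate passes to Nadia's siblings per stirpes.
Half-blood and whole-blood siblings take equally under the stated rule.
The estate is divided into 6 equal shares of 1/6 among Bogdan, Danuta, Eliasz, Urszula, Mieczyslaw, Zofia.
Bogdan is living and takes 1/6.
Danuta predeceased; the 1/6 allotted to Danuta's branch passes to Danuta's issue by representation.
The 1/6 is divided into 2 equal shares of 1/12 among Oleg, Pelagia.
Oleg predeceased; the 1/12 allotted to Oleg's branch passes to Oleg's issue by representation.
The 1/12 is divided into 4 equal shares of 1/48 among Czeslaw, Waclaw, Grzegorz, Jolanta.
Czeslaw is living and takes 1/48.
Waclaw is living and takes 1/48.
Grzegorz is living and takes 1/48.
Jolanta is living and takes 1/48.
Pelagia is living and takes 1/12.
Eliasz is living and takes 1/6.
Urszula is living and takes 1/6.
Mieczyslaw is living and takes 1/6.
Zofia predeceased; the 1/6 allotted to Zofia's branch passes to Zofia's issue by representation.
The 1/6 is divided into 3 equal shares of 1/18 among Agnieszka, Ludmila, Radoslaw.
Agnieszka is living and takes 1/18.
Ludmila is living and takes 1/18.
Radoslaw is living and takes 1/18.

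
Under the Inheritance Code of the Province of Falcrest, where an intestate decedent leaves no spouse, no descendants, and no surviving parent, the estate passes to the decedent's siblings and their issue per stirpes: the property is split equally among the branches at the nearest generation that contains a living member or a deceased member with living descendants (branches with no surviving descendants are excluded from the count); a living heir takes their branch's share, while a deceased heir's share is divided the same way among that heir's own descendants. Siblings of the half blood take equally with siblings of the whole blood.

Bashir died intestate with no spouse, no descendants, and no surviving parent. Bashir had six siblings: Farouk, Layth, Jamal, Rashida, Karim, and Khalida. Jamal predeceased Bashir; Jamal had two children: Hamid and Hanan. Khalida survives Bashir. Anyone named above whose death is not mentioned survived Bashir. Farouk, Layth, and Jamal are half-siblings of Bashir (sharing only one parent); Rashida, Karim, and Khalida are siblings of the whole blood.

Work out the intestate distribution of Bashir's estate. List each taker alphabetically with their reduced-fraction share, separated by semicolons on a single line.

No spouse, descendants, or parent survives, so the estate passes to Bashir's siblings per stirpes.
Half-blood and whole-blood siblings take equally under the stated rule.
The estate is divided into 6 equal shares of 1/6 among Farouk, Layth, Jamal, Rashida, Karim, Khalida.
Farouk is living and takes 1/6.
Layth is living and takes 1/6.
Jamal predeceased; the 1/6 allotted to Jamal's branch passes to Jamal's issue by representation.
The 1/6 is divided into 2 equal shares of 1/12 among Hamid, Hanan.
Hamid is living and takes 1/12.
Hanan is living and takes 1/12.
Rashida is living and takes 1/6.
Karim is living and takes 1/6.
Khalida is living and takes 1/6.

Farouk 1/6; Hamid 1/12; Hanan 1/12; Karim 1/6; Khalida 1/6; Layth 1/6; Rashida 1/6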